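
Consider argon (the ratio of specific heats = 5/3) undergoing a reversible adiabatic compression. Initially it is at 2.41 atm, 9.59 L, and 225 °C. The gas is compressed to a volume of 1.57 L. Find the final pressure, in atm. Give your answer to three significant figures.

Adiabatic: P₁V₁^γ = P₂V₂^γ ⇒ P₂ = P₁ (V₁/V₂)^γ.
P₂ = 2.41 × (9.59/1.57)^(5/3) = 49.19 atm.

P₂ ≈ 49.2 atm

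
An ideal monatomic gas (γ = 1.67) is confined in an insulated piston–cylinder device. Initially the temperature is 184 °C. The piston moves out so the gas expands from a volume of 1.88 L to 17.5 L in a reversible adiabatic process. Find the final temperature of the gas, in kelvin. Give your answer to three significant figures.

For a reversible adiabat TV^(γ−1) is constant, so T₂ = T₁ (V₁/V₂)^(γ−1).
T₁ = 184 °C = 457.1 K.
T₂ = 457.1 × (1.88/17.5)^(0.67) = 102.5 K.

T₂ ≈ 103 K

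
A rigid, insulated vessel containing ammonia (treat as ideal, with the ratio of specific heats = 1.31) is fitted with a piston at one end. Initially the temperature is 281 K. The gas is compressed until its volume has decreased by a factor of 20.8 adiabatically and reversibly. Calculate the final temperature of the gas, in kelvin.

T₂ ≈ 720 K

For a reversible adiabat TV^(γ−1) is constant, so T₂ = T₁ (V₁/V₂)^(γ−1).
T₂ = 281 × 20.8^(0.31) = 720 K.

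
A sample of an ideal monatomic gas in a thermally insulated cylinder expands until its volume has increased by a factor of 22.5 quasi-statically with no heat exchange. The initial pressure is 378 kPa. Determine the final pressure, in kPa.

Adiabatic: P₁V₁^γ = P₂V₂^γ ⇒ P₂ = P₁ (V₁/V₂)^γ.
For a monatomic ideal gas γ = 5/3.
P₂ = 378 × (1/22.5)^(5/3) = 2.108 kPa.

P₂ ≈ 2.11 kPa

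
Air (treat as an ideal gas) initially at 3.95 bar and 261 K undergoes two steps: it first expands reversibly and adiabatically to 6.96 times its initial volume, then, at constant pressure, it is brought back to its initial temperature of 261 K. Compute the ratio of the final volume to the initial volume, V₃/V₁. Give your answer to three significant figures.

V₃/V₁ ≈ 15.1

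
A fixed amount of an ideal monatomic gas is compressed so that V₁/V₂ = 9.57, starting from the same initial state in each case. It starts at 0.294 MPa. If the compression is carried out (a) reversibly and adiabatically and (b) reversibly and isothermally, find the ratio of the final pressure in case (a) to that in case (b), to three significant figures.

For a monatomic ideal gas γ = 5/3.
Isothermal: P_b = P₁(V₁/V₂) = 0.294×9.57.
Adiabatic: P_a = P₁(V₁/V₂)^γ = 0.294×9.57^(5/3).
P_a/P_b = (V₁/V₂)^(γ−1) = 9.57^(2/3) = 4.508.

P_adiabatic / P_isothermal ≈ 4.51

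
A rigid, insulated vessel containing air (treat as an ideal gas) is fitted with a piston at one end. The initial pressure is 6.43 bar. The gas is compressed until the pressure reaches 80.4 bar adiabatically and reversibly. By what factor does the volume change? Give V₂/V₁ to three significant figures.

V₂/V₁ ≈ 0.165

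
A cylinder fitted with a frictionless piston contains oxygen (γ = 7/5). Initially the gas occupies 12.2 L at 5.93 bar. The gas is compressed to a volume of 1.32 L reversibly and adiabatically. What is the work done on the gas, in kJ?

P₂ = P₁(V₁/V₂)^γ = 5.93×(12.2/1.32)^(7/5) = 133.4 bar.
For a reversible adiabat, W_by_gas = (P₁V₁ − P₂V₂)/(γ−1).
W_by = (593000×0.0122 − 1.334×10^7×0.00132) / (2/5) = -25940 J.
W_on_gas = −W_by = 25940 J.

W ≈ 25.9 kJ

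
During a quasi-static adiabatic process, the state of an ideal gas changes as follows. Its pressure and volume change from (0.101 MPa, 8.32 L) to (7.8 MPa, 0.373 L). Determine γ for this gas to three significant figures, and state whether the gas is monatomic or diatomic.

PV^γ = const ⇒ γ = ln(P₂/P₁) / ln(V₁/V₂).
γ = ln(7.8/0.101) / ln(8.32/0.373) = 1.4.
γ ≈ 1.40 is close to 7/5, so the gas is diatomic.

γ ≈ 1.40; diatomic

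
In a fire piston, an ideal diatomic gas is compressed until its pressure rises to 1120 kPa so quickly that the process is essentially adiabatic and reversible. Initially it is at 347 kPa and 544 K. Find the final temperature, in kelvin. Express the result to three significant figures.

T₂ ≈ 760 K

Along an adiabat T P^((1−γ)/γ) is constant, so T₂ = T₁ (P₂/P₁)^((γ−1)/γ).
For a diatomic ideal gas γ = 7/5, so (γ−1)/γ = 2/7.
T₂ = 544 × (1120/347)^(2/7) = 760.3 K.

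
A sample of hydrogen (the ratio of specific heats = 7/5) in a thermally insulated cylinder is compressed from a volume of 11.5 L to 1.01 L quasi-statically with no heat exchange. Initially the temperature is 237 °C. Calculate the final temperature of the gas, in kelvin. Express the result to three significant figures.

Adiabatic: T₁V₁^(γ−1) = T₂V₂^(γ−1) ⇒ T₂ = T₁ (V₁/V₂)^(γ−1).
T₁ = 237 °C = 510.1 K.
T₂ = 510.1 × (11.5/1.01)^(2/5) = 1350 K.

T₂ ≈ 1350 K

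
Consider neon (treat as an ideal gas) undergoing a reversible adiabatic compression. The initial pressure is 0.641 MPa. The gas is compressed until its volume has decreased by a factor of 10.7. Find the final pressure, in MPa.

P₂ ≈ 33.3 MPa

Adiabatic: P₁V₁^γ = P₂V₂^γ ⇒ P₂ = P₁ (V₁/V₂)^γ.
For a monatomic ideal gas γ = 5/3.
P₂ = 0.641 × 10.7^(5/3) = 33.3 MPa.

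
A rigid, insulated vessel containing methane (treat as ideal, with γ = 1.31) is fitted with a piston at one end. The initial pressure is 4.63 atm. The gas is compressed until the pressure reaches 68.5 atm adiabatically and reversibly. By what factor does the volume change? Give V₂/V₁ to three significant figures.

V₂/V₁ ≈ 0.128

From PV^γ = const, V₂/V₁ = (P₁/P₂)^(1/γ).
V₂/V₁ = (4.63/68.5)^(0.763) = 0.1279.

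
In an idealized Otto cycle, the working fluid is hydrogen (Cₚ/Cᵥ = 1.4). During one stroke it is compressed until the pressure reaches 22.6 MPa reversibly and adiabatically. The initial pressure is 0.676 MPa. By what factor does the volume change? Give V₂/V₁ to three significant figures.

From PV^γ = const, V₂/V₁ = (P₁/P₂)^(1/γ).
V₂/V₁ = (0.676/22.6)^(0.714) = 0.08153.

V₂/V₁ ≈ 0.0815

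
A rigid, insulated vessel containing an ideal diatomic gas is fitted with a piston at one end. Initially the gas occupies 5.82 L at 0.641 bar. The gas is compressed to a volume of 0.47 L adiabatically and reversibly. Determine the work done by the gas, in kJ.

W ≈ -1.62 kJ

γ = 7/5 for a diatomic ideal gas.
P₂ = P₁(V₁/V₂)^γ = 0.641×(5.82/0.47)^(7/5) = 21.72 bar.
For a reversible adiabat, W_by_gas = (P₁V₁ − P₂V₂)/(γ−1).
W_by = (64100×0.00582 − 2.172×10^6×0.00047) / (2/5) = -1619 J.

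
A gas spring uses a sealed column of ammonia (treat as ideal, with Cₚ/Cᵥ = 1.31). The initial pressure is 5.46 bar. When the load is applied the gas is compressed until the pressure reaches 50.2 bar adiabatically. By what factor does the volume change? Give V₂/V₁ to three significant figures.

V₂/V₁ ≈ 0.184

From PV^γ = const, V₂/V₁ = (P₁/P₂)^(1/γ).
V₂/V₁ = (5.46/50.2)^(0.763) = 0.1839.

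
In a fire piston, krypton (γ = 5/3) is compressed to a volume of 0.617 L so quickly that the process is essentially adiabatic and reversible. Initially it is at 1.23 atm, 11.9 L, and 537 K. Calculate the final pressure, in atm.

Since PV^γ is constant along a reversible adiabat, P₂ = P₁ (V₁/V₂)^γ.
P₂ = 1.23 × (11.9/0.617)^(5/3) = 170.6 atm.

P₂ ≈ 171 atm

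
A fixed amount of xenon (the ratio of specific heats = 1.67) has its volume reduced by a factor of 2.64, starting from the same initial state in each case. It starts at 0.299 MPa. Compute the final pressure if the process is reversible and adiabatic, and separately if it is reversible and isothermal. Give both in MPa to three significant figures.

Isothermal: P₂ = P₁(V₁/V₂) = 0.299×2.64 = 0.7894 MPa.
Adiabatic: P₂ = P₁(V₁/V₂)^γ = 0.299×2.64^(1.67) = 1.513 MPa.

adiabatic: 1.51 MPa; isothermal: 0.789 MPa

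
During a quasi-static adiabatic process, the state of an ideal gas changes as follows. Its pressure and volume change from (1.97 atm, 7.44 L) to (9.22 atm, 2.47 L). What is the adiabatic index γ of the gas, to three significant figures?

γ ≈ 1.40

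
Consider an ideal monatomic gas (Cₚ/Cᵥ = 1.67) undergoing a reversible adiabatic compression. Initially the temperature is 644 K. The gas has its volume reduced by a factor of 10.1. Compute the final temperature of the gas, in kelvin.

T₂ ≈ 3030 K

Adiabatic: T₁V₁^(γ−1) = T₂V₂^(γ−1) ⇒ T₂ = T₁ (V₁/V₂)^(γ−1).
T₂ = 644 × 10.1^(0.67) = 3032 K.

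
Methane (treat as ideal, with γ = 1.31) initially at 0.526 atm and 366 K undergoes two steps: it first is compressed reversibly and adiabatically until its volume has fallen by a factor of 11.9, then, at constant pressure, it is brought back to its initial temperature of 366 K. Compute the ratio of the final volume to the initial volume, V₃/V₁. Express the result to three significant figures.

V₃/V₁ ≈ 0.0390

Adiabatic step: V₂/V₁ = 0.08403; T₂ = T₁·11.9^(0.31) = 788.7 K.
Isobaric step: V₃/V₂ = T₃/T₂ = 366/788.7.
V₃/V₁ = (V₂/V₁)(V₃/V₂) = 0.08403 × (366/788.7) = 0.039.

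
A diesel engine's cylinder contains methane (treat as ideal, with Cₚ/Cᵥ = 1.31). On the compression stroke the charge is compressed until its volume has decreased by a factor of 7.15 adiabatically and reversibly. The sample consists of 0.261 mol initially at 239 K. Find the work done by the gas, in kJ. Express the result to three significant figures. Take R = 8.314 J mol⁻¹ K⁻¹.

For a reversible adiabat TV^(γ−1) is constant, so T₂ = T₁ (V₁/V₂)^(γ−1).
T₂ = 239 × 7.15^(0.31) = 439.8 K.
Q = 0, so ΔU = W_on_gas = nCᵥΔT with Cᵥ = R/(γ−1) = 26.82 J/(mol·K).
ΔU = 0.261 × 26.82 × (439.8 − 239) = 1405 J.
Work done by the gas = −ΔU = -1405 J.

W ≈ -1.41 kJ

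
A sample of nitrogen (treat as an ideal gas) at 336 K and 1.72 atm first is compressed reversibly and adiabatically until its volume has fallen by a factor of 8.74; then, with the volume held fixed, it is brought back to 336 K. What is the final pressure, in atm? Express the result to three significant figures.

For a diatomic ideal gas γ = 7/5.
Adiabatic step (PV^γ = const): P₂ = 1.72×8.74^(7/5) = 35.78 atm; T₂ = 336×8.74^(2/5) = 799.7 K.
Isochoric: P₃ = P₂(T₃/T₂) = 35.78 × (336/799.7) = 15.03 atm.

P₃ ≈ 15.0 atm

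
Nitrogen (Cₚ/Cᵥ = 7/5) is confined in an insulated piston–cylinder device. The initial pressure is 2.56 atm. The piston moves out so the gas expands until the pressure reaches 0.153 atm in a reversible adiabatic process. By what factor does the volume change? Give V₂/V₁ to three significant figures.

V₂/V₁ ≈ 7.48

From PV^γ = const, V₂/V₁ = (P₁/P₂)^(1/γ).
V₂/V₁ = (2.56/0.153)^(5/7) = 7.481.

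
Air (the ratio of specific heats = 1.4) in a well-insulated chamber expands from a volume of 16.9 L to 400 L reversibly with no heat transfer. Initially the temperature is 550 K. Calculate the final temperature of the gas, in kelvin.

T₂ ≈ 155 K

For a reversible adiabat TV^(γ−1) is constant, so T₂ = T₁ (V₁/V₂)^(γ−1).
T₂ = 550 × (16.9/400)^(0.4) = 155.1 K.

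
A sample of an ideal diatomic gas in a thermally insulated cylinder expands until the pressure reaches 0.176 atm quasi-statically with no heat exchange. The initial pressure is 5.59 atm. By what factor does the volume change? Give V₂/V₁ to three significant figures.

From PV^γ = const, V₂/V₁ = (P₁/P₂)^(1/γ).
For a diatomic ideal gas γ = 7/5.
V₂/V₁ = (5.59/0.176)^(5/7) = 11.82.

V₂/V₁ ≈ 11.8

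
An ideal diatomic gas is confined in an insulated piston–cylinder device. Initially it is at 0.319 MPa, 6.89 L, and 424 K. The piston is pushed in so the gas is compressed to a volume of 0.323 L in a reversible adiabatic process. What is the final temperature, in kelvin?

Adiabatic: T₁V₁^(γ−1) = T₂V₂^(γ−1) ⇒ T₂ = T₁ (V₁/V₂)^(γ−1).
γ = 7/5 for a diatomic ideal gas.
T₂ = 424 × (6.89/0.323)^(2/5) = 1442 K.

T₂ ≈ 1440 K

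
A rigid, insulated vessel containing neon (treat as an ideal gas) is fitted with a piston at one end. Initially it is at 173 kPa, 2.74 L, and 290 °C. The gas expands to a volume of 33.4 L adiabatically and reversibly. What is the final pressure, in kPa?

P₂ ≈ 2.68 kPa

Adiabatic: P₁V₁^γ = P₂V₂^γ ⇒ P₂ = P₁ (V₁/V₂)^γ.
γ = 5/3 for a monatomic ideal gas.
P₂ = 173 × (2.74/33.4)^(5/3) = 2.679 kPa.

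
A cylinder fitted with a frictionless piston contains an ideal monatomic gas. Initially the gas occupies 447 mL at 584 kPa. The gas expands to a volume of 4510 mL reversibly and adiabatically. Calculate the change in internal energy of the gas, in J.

ΔU ≈ -308 J

γ = 5/3 for a monatomic ideal gas.
P₂ = P₁(V₁/V₂)^γ = 584×(447/4510)^(5/3) = 12.4 kPa.
For a reversible adiabat, W_by_gas = (P₁V₁ − P₂V₂)/(γ−1).
W_by = (584000×0.000447 − 12400×0.00451) / (2/3) = 307.7 J.
Q = 0 ⇒ ΔU = −W_by = -307.7 J.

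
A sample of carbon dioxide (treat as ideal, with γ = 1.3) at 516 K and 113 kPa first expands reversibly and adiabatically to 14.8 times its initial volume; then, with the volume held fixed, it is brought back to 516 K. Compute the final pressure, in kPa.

Adiabatic step (PV^γ = const): P₂ = 113×(1/14.8)^(1.3) = 3.402 kPa; T₂ = 516×(1/14.8)^(0.3) = 229.9 K.
Isochoric: P₃ = P₂(T₃/T₂) = 3.402 × (516/229.9) = 7.635 kPa.

P₃ ≈ 7.64 kPa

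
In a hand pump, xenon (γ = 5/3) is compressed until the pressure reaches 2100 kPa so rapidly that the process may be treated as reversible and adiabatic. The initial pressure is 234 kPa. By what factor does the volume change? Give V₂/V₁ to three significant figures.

V₂/V₁ ≈ 0.268

From PV^γ = const, V₂/V₁ = (P₁/P₂)^(1/γ).
V₂/V₁ = (234/2100)^(3/5) = 0.268.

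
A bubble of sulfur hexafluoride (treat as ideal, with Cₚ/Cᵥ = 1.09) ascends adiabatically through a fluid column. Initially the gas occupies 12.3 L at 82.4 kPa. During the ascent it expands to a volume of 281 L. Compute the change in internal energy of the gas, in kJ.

ΔU ≈ -2.76 kJ

P₂ = P₁(V₁/V₂)^γ = 82.4×(12.3/281)^(1.09) = 2.722 kPa.
For a reversible adiabat, W_by_gas = (P₁V₁ − P₂V₂)/(γ−1).
W_by = (82400×0.0123 − 2722×0.281) / (0.09) = 2764 J.
Q = 0 ⇒ ΔU = −W_by = -2764 J.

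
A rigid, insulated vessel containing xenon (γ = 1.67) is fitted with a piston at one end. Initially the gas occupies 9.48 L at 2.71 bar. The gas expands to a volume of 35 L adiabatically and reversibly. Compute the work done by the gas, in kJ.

P₂ = P₁(V₁/V₂)^γ = 2.71×(9.48/35)^(1.67) = 0.3059 bar.
For a reversible adiabat, W_by_gas = (P₁V₁ − P₂V₂)/(γ−1).
W_by = (271000×0.00948 − 30590×0.035) / (0.67) = 2236 J.

W ≈ 2.24 kJ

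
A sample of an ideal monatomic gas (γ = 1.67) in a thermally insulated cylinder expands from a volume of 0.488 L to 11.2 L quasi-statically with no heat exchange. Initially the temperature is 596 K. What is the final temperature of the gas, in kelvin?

For a reversible adiabat TV^(γ−1) is constant, so T₂ = T₁ (V₁/V₂)^(γ−1).
T₂ = 596 × (0.488/11.2)^(0.67) = 73.03 K.

T₂ ≈ 73.0 K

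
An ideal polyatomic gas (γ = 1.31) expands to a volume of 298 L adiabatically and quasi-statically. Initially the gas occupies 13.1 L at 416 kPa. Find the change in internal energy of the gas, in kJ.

ΔU ≈ -10.9 kJ

P₂ = P₁(V₁/V₂)^γ = 416×(13.1/298)^(1.31) = 6.942 kPa.
For a reversible adiabat, W_by_gas = (P₁V₁ − P₂V₂)/(γ−1).
W_by = (416000×0.0131 − 6942×0.298) / (0.31) = 10910 J.
Q = 0 ⇒ ΔU = −W_by = -10910 J.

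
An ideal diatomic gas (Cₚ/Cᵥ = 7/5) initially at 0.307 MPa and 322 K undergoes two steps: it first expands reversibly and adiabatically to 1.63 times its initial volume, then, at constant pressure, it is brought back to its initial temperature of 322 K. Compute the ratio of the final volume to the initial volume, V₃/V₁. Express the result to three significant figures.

V₃/V₁ ≈ 1.98

Adiabatic step: V₂/V₁ = 1.63; T₂ = T₁·(1/1.63)^(2/5) = 264.8 K.
Isobaric step: V₃/V₂ = T₃/T₂ = 322/264.8.
V₃/V₁ = (V₂/V₁)(V₃/V₂) = 1.63 × (322/264.8) = 1.982.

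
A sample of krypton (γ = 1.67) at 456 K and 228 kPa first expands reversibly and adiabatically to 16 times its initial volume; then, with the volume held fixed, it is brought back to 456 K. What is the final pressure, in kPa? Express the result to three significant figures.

Adiabatic step (PV^γ = const): P₂ = 228×(1/16)^(1.67) = 2.224 kPa; T₂ = 456×(1/16)^(0.67) = 71.15 K.
Isochoric: P₃ = P₂(T₃/T₂) = 2.224 × (456/71.15) = 14.25 kPa.

P₃ ≈ 14.2 kPa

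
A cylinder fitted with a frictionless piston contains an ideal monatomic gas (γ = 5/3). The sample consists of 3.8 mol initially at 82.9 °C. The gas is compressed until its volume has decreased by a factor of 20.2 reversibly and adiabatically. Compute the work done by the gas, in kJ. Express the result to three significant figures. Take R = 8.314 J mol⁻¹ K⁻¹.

W ≈ -108 kJ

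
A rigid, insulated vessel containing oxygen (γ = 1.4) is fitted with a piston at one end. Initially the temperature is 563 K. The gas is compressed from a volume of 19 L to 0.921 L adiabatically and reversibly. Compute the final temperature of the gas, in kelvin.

Adiabatic: T₁V₁^(γ−1) = T₂V₂^(γ−1) ⇒ T₂ = T₁ (V₁/V₂)^(γ−1).
T₂ = 563 × (19/0.921)^(0.4) = 1889 K.

T₂ ≈ 1890 K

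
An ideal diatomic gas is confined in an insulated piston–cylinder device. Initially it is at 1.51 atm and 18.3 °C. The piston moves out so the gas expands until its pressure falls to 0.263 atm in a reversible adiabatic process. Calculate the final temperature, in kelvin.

Along an adiabat T P^((1−γ)/γ) is constant, so T₂ = T₁ (P₂/P₁)^((γ−1)/γ).
For a diatomic ideal gas γ = 7/5, so (γ−1)/γ = 2/7.
T₁ = 18.3 °C = 291.4 K.
T₂ = 291.4 × (0.263/1.51)^(2/7) = 176.9 K.

T₂ ≈ 177 K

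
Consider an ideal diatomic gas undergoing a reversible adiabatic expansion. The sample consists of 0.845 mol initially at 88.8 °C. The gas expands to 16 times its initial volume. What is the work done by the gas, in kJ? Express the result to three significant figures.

W ≈ 4.26 kJ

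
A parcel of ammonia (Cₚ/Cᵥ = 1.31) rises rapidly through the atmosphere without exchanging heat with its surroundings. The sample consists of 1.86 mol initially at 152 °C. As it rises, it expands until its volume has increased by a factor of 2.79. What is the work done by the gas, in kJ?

W ≈ 5.78 kJ

Adiabatic: T₁V₁^(γ−1) = T₂V₂^(γ−1) ⇒ T₂ = T₁ (V₁/V₂)^(γ−1).
T₁ = 152 °C = 425.1 K.
T₂ = 425.1 × (1/2.79)^(0.31) = 309.3 K.
Q = 0, so ΔU = W_on_gas = nCᵥΔT with Cᵥ = R/(γ−1) = 26.82 J/(mol·K).
ΔU = 1.86 × 26.82 × (309.3 − 425.1) = -5778 J.
Work done by the gas = −ΔU = 5778 J.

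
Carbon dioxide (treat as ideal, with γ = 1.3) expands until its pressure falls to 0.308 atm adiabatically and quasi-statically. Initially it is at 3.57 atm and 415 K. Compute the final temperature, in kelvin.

T₂ ≈ 236 K

Along an adiabat T P^((1−γ)/γ) is constant, so T₂ = T₁ (P₂/P₁)^((γ−1)/γ).
T₂ = 415 × (0.308/3.57)^(0.231) = 235.8 K.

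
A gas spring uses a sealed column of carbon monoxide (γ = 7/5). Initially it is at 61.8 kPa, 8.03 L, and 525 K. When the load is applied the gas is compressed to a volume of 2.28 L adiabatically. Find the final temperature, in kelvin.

T₂ ≈ 869 K

Adiabatic: T₁V₁^(γ−1) = T₂V₂^(γ−1) ⇒ T₂ = T₁ (V₁/V₂)^(γ−1).
T₂ = 525 × (8.03/2.28)^(2/5) = 868.7 K.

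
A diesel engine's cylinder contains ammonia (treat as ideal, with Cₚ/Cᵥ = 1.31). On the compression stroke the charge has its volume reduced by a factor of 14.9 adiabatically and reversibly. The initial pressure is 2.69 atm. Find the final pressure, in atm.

P₂ ≈ 92.6 atm

Adiabatic: P₁V₁^γ = P₂V₂^γ ⇒ P₂ = P₁ (V₁/V₂)^γ.
P₂ = 2.69 × 14.9^(1.31) = 92.6 atm.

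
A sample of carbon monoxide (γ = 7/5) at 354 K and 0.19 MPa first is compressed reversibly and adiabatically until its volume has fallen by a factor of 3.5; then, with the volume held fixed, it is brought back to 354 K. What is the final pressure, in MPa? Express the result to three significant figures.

P₃ ≈ 0.665 MPa

Adiabatic step (PV^γ = const): P₂ = 0.19×3.5^(7/5) = 1.098 MPa; T₂ = 354×3.5^(2/5) = 584.3 K.
Isochoric: P₃ = P₂(T₃/T₂) = 1.098 × (354/584.3) = 0.665 MPa.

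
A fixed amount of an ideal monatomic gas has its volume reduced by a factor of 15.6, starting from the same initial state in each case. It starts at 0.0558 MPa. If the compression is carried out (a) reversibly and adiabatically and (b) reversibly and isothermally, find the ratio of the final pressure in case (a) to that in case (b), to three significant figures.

For a monatomic ideal gas γ = 5/3.
Isothermal: P_b = P₁(V₁/V₂) = 0.0558×15.6.
Adiabatic: P_a = P₁(V₁/V₂)^γ = 0.0558×15.6^(5/3).
P_a/P_b = (V₁/V₂)^(γ−1) = 15.6^(2/3) = 6.243.

P_adiabatic / P_isothermal ≈ 6.24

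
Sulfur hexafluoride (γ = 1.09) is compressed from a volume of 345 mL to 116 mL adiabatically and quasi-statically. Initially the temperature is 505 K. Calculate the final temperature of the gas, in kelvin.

T₂ ≈ 557 K

Adiabatic: T₁V₁^(γ−1) = T₂V₂^(γ−1) ⇒ T₂ = T₁ (V₁/V₂)^(γ−1).
T₂ = 505 × (345/116)^(0.09) = 557 K.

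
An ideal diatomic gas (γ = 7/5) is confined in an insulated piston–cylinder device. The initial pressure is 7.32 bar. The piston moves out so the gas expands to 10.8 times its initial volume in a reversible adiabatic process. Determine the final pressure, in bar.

Adiabatic: P₁V₁^γ = P₂V₂^γ ⇒ P₂ = P₁ (V₁/V₂)^γ.
P₂ = 7.32 × (1/10.8)^(7/5) = 0.2616 bar.

P₂ ≈ 0.262 bar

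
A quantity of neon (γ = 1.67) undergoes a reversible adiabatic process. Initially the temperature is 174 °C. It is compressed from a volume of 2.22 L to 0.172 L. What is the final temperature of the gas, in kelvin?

T₂ ≈ 2480 K

For a reversible adiabat TV^(γ−1) is constant, so T₂ = T₁ (V₁/V₂)^(γ−1).
T₁ = 174 °C = 447.1 K.
T₂ = 447.1 × (2.22/0.172)^(0.67) = 2481 K.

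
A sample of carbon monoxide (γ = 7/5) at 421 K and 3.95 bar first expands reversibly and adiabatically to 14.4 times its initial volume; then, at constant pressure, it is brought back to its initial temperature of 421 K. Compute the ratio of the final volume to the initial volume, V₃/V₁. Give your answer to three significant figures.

Adiabatic step: V₂/V₁ = 14.4; T₂ = T₁·(1/14.4)^(2/5) = 144.9 K.
Isobaric step: V₃/V₂ = T₃/T₂ = 421/144.9.
V₃/V₁ = (V₂/V₁)(V₃/V₂) = 14.4 × (421/144.9) = 41.85.

V₃/V₁ ≈ 41.9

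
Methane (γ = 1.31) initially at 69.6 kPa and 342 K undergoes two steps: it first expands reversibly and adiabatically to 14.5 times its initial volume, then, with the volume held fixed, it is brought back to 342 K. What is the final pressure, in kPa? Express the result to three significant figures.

P₃ ≈ 4.80 kPa

Adiabatic step (PV^γ = const): P₂ = 69.6×(1/14.5)^(1.31) = 2.095 kPa; T₂ = 342×(1/14.5)^(0.31) = 149.3 K.
Isochoric: P₃ = P₂(T₃/T₂) = 2.095 × (342/149.3) = 4.8 kPa.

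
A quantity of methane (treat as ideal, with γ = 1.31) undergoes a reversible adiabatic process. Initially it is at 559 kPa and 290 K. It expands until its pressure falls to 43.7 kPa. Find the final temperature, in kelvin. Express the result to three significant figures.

Along an adiabat T P^((1−γ)/γ) is constant, so T₂ = T₁ (P₂/P₁)^((γ−1)/γ).
T₂ = 290 × (43.7/559)^(0.237) = 158.7 K.

T₂ ≈ 159 K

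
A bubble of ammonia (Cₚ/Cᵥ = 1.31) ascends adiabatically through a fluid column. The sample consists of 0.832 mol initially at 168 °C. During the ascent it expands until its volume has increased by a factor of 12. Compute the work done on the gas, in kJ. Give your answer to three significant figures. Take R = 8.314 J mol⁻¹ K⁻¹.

W ≈ -5.29 kJ

For a reversible adiabat TV^(γ−1) is constant, so T₂ = T₁ (V₁/V₂)^(γ−1).
T₁ = 168 °C = 441.1 K.
T₂ = 441.1 × (1/12)^(0.31) = 204.2 K.
Q = 0, so ΔU = W_on_gas = nCᵥΔT with Cᵥ = R/(γ−1) = 26.82 J/(mol·K).
ΔU = 0.832 × 26.82 × (204.2 − 441.1) = -5287 J.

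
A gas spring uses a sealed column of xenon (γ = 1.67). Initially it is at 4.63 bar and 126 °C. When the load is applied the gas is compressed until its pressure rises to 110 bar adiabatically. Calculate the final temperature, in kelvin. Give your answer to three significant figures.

Along an adiabat T P^((1−γ)/γ) is constant, so T₂ = T₁ (P₂/P₁)^((γ−1)/γ).
T₁ = 126 °C = 399.1 K.
T₂ = 399.1 × (110/4.63)^(0.401) = 1423 K.

T₂ ≈ 1420 K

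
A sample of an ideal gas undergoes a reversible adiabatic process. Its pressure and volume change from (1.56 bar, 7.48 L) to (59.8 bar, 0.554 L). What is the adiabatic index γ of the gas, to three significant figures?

γ ≈ 1.40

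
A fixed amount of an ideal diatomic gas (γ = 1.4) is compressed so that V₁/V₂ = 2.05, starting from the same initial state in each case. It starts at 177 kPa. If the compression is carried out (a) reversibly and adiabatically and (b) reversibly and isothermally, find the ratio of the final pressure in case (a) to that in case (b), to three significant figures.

P_adiabatic / P_isothermal ≈ 1.33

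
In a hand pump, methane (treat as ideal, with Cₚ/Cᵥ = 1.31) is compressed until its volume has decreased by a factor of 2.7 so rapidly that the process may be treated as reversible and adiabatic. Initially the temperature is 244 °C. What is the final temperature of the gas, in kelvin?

For a reversible adiabat TV^(γ−1) is constant, so T₂ = T₁ (V₁/V₂)^(γ−1).
T₁ = 244 °C = 517.1 K.
T₂ = 517.1 × 2.7^(0.31) = 703.6 K.

T₂ ≈ 704 K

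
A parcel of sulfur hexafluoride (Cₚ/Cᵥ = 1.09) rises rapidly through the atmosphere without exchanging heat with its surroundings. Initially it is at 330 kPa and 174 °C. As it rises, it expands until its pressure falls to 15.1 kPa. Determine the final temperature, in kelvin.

Along an adiabat T P^((1−γ)/γ) is constant, so T₂ = T₁ (P₂/P₁)^((γ−1)/γ).
T₁ = 174 °C = 447.1 K.
T₂ = 447.1 × (15.1/330)^(0.0826) = 346.6 K.

T₂ ≈ 347 K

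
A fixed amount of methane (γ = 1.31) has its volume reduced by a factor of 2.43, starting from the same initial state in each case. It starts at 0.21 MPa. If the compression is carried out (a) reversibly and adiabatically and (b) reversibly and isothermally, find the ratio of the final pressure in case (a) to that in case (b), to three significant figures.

Isothermal: P_b = P₁(V₁/V₂) = 0.21×2.43.
Adiabatic: P_a = P₁(V₁/V₂)^γ = 0.21×2.43^(1.31).
P_a/P_b = (V₁/V₂)^(γ−1) = 2.43^(0.31) = 1.317.

P_adiabatic / P_isothermal ≈ 1.32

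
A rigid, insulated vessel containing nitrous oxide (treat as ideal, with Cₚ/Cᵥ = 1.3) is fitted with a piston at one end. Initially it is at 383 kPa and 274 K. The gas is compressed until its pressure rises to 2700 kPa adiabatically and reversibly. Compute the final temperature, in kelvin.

Along an adiabat T P^((1−γ)/γ) is constant, so T₂ = T₁ (P₂/P₁)^((γ−1)/γ).
T₂ = 274 × (2700/383)^(0.231) = 430 K.

T₂ ≈ 430 K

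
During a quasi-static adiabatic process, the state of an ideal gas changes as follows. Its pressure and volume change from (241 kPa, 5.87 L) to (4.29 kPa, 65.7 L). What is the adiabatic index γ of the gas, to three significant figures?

γ ≈ 1.67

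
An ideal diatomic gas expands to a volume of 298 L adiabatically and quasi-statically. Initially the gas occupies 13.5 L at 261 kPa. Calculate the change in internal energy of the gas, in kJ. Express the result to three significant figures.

ΔU ≈ -6.25 kJ

γ = 7/5 for a diatomic ideal gas.
P₂ = P₁(V₁/V₂)^γ = 261×(13.5/298)^(7/5) = 3.429 kPa.
For a reversible adiabat, W_by_gas = (P₁V₁ − P₂V₂)/(γ−1).
W_by = (261000×0.0135 − 3429×0.298) / (2/5) = 6254 J.
Q = 0 ⇒ ΔU = −W_by = -6254 J.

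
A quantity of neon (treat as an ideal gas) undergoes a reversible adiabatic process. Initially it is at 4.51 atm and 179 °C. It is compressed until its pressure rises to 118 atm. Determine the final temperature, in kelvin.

Along an adiabat T P^((1−γ)/γ) is constant, so T₂ = T₁ (P₂/P₁)^((γ−1)/γ).
For a monatomic ideal gas γ = 5/3, so (γ−1)/γ = 2/5.
T₁ = 179 °C = 452.1 K.
T₂ = 452.1 × (118/4.51)^(2/5) = 1669 K.

T₂ ≈ 1670 K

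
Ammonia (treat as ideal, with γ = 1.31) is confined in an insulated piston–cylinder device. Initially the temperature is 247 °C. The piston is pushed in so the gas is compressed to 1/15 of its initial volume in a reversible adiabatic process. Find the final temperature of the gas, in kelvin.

T₂ ≈ 1200 K

Adiabatic: T₁V₁^(γ−1) = T₂V₂^(γ−1) ⇒ T₂ = T₁ (V₁/V₂)^(γ−1).
T₁ = 247 °C = 520.1 K.
T₂ = 520.1 × 15^(0.31) = 1204 K.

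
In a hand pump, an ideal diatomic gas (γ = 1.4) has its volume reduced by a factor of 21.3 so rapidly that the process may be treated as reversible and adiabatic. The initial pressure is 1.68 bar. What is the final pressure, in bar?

P₂ ≈ 122 bar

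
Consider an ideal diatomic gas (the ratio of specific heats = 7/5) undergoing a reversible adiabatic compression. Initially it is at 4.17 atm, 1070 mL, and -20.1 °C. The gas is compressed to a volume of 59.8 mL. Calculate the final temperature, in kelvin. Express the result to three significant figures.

Adiabatic: T₁V₁^(γ−1) = T₂V₂^(γ−1) ⇒ T₂ = T₁ (V₁/V₂)^(γ−1).
T₁ = -20.1 °C = 253 K.
T₂ = 253 × (1070/59.8)^(2/5) = 802.2 K.

T₂ ≈ 802 K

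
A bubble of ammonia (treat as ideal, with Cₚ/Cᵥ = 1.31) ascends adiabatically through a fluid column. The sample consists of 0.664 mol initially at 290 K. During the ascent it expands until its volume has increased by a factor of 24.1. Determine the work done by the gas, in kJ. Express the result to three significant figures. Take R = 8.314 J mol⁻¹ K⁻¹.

W ≈ 3.24 kJ

Adiabatic: T₁V₁^(γ−1) = T₂V₂^(γ−1) ⇒ T₂ = T₁ (V₁/V₂)^(γ−1).
T₂ = 290 × (1/24.1)^(0.31) = 108.1 K.
Q = 0, so ΔU = W_on_gas = nCᵥΔT with Cᵥ = R/(γ−1) = 26.82 J/(mol·K).
ΔU = 0.664 × 26.82 × (108.1 − 290) = -3239 J.
Work done by the gas = −ΔU = 3239 J.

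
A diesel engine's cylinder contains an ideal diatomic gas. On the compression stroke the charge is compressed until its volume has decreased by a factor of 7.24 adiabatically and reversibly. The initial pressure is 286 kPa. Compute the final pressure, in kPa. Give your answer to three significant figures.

Adiabatic: P₁V₁^γ = P₂V₂^γ ⇒ P₂ = P₁ (V₁/V₂)^γ.
For a diatomic ideal gas γ = 7/5.
P₂ = 286 × 7.24^(7/5) = 4571 kPa.

P₂ ≈ 4570 kPa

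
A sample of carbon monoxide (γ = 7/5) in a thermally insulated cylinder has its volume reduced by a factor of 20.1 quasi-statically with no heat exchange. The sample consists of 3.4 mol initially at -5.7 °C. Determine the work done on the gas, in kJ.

For a reversible adiabat TV^(γ−1) is constant, so T₂ = T₁ (V₁/V₂)^(γ−1).
T₁ = -5.7 °C = 267.4 K.
T₂ = 267.4 × 20.1^(2/5) = 888.2 K.
Q = 0, so ΔU = W_on_gas = nCᵥΔT with Cᵥ = R/(γ−1) = 20.79 J/(mol·K).
ΔU = 3.4 × 20.79 × (888.2 − 267.4) = 43870 J.

W ≈ 43.9 kJ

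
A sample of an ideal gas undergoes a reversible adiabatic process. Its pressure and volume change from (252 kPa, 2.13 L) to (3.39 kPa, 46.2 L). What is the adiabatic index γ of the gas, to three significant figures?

γ ≈ 1.40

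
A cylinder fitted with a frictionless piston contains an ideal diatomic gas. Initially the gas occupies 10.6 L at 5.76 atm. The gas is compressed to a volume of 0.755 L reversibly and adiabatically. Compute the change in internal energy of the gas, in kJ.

γ = 7/5 for a diatomic ideal gas.
P₂ = P₁(V₁/V₂)^γ = 5.76×(10.6/0.755)^(7/5) = 232.7 atm.
For a reversible adiabat, W_by_gas = (P₁V₁ − P₂V₂)/(γ−1).
W_by = (583600×0.0106 − 2.357×10^7×0.000755) / (2/5) = -29030 J.
Q = 0 ⇒ ΔU = −W_by = 29030 J.

ΔU ≈ 29.0 kJ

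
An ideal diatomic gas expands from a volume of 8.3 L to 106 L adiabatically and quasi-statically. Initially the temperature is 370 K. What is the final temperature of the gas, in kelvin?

T₂ ≈ 134 K

Adiabatic: T₁V₁^(γ−1) = T₂V₂^(γ−1) ⇒ T₂ = T₁ (V₁/V₂)^(γ−1).
For a diatomic ideal gas γ = 7/5, so γ−1 = 2/5.
T₂ = 370 × (8.3/106)^(2/5) = 133.6 K.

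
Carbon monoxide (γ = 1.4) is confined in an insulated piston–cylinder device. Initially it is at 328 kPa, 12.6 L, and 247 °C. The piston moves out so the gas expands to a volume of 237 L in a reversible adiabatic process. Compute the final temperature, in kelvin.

Adiabatic: T₁V₁^(γ−1) = T₂V₂^(γ−1) ⇒ T₂ = T₁ (V₁/V₂)^(γ−1).
T₁ = 247 °C = 520.1 K.
T₂ = 520.1 × (12.6/237)^(0.4) = 160.8 K.

T₂ ≈ 161 K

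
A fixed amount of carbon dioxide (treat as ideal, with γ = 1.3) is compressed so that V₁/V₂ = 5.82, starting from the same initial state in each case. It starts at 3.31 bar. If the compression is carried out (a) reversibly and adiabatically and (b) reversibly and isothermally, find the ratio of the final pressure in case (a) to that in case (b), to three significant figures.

P_adiabatic / P_isothermal ≈ 1.70

Isothermal: P_b = P₁(V₁/V₂) = 3.31×5.82.
Adiabatic: P_a = P₁(V₁/V₂)^γ = 3.31×5.82^(1.3).
P_a/P_b = (V₁/V₂)^(γ−1) = 5.82^(0.3) = 1.696.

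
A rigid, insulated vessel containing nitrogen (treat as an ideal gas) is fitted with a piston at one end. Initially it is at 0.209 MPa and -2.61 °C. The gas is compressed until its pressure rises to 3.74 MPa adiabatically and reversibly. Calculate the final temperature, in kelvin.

Adiabatic: T₂/T₁ = (P₂/P₁)^((γ−1)/γ).
For a diatomic ideal gas γ = 7/5, so (γ−1)/γ = 2/7.
T₁ = -2.61 °C = 270.5 K.
T₂ = 270.5 × (3.74/0.209)^(2/7) = 616.8 K.

T₂ ≈ 617 K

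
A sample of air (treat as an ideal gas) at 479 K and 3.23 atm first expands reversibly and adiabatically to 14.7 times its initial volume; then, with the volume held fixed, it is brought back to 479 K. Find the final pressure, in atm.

For a diatomic ideal gas γ = 7/5.
Adiabatic step (PV^γ = const): P₂ = 3.23×(1/14.7)^(7/5) = 0.07498 atm; T₂ = 479×(1/14.7)^(2/5) = 163.5 K.
Isochoric: P₃ = P₂(T₃/T₂) = 0.07498 × (479/163.5) = 0.2197 atm.

P₃ ≈ 0.220 atm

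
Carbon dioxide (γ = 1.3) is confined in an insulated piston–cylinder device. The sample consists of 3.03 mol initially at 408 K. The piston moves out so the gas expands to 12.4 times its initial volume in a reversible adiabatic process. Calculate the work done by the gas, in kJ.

For a reversible adiabat TV^(γ−1) is constant, so T₂ = T₁ (V₁/V₂)^(γ−1).
T₂ = 408 × (1/12.4)^(0.3) = 191.7 K.
Q = 0, so ΔU = W_on_gas = nCᵥΔT with Cᵥ = R/(γ−1) = 27.71 J/(mol·K).
ΔU = 3.03 × 27.71 × (191.7 − 408) = -18160 J.
Work done by the gas = −ΔU = 18160 J.

W ≈ 18.2 kJ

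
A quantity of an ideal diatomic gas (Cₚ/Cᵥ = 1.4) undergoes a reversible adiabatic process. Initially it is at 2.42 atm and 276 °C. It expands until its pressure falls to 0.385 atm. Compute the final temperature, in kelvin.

T₂ ≈ 325 K

Adiabatic: T₂/T₁ = (P₂/P₁)^((γ−1)/γ).
T₁ = 276 °C = 549.1 K.
T₂ = 549.1 × (0.385/2.42)^(0.286) = 324.8 K.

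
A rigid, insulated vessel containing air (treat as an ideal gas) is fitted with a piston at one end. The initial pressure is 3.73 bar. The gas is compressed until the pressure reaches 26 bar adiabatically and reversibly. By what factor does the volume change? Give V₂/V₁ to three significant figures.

From PV^γ = const, V₂/V₁ = (P₁/P₂)^(1/γ).
For a diatomic ideal gas γ = 7/5.
V₂/V₁ = (3.73/26)^(5/7) = 0.2498.

V₂/V₁ ≈ 0.250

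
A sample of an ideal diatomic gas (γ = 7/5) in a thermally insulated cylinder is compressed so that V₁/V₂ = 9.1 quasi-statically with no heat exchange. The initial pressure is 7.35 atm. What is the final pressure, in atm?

Adiabatic: P₁V₁^γ = P₂V₂^γ ⇒ P₂ = P₁ (V₁/V₂)^γ.
P₂ = 7.35 × 9.1^(7/5) = 161.8 atm.

P₂ ≈ 162 atm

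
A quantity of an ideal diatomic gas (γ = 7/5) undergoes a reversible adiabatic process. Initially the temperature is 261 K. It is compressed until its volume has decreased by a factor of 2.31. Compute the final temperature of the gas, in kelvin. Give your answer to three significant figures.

T₂ ≈ 365 K

Adiabatic: T₁V₁^(γ−1) = T₂V₂^(γ−1) ⇒ T₂ = T₁ (V₁/V₂)^(γ−1).
T₂ = 261 × 2.31^(2/5) = 364.8 K.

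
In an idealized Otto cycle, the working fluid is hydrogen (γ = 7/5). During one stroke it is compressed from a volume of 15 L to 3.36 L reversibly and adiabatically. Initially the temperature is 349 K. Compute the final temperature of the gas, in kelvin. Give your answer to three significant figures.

Adiabatic: T₁V₁^(γ−1) = T₂V₂^(γ−1) ⇒ T₂ = T₁ (V₁/V₂)^(γ−1).
T₂ = 349 × (15/3.36)^(2/5) = 634.9 K.

T₂ ≈ 635 K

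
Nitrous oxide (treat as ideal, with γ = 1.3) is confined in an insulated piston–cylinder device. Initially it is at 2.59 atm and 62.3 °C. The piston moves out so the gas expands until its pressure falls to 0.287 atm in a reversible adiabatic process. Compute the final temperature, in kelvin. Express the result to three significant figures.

Along an adiabat T P^((1−γ)/γ) is constant, so T₂ = T₁ (P₂/P₁)^((γ−1)/γ).
T₁ = 62.3 °C = 335.4 K.
T₂ = 335.4 × (0.287/2.59)^(0.231) = 201.9 K.

T₂ ≈ 202 K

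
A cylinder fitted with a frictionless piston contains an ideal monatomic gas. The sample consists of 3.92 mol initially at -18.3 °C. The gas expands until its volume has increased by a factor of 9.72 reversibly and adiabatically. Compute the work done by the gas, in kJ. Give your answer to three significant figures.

W ≈ 9.72 kJ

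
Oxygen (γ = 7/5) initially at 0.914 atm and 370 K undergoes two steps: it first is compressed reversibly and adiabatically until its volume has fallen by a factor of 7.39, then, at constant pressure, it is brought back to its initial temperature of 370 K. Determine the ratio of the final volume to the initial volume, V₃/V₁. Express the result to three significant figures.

V₃/V₁ ≈ 0.0608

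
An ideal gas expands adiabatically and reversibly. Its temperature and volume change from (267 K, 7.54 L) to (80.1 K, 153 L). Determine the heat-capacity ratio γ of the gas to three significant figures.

γ ≈ 1.40

TV^(γ−1) = const ⇒ γ − 1 = ln(T₂/T₁) / ln(V₁/V₂).
γ = 1 + ln(80.1/267) / ln(7.54/153) = 1.4.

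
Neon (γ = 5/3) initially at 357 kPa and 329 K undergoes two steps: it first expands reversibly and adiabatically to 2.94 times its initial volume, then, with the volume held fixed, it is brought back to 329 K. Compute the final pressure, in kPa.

P₃ ≈ 121 kPa

Adiabatic step (PV^γ = const): P₂ = 357×(1/2.94)^(5/3) = 59.17 kPa; T₂ = 329×(1/2.94)^(2/3) = 160.3 K.
Isochoric: P₃ = P₂(T₃/T₂) = 59.17 × (329/160.3) = 121.4 kPa.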